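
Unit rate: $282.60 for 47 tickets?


Unit rate = total / quantity
= 282.60 / 47
= $6.01 per unit

$6.01 per unit


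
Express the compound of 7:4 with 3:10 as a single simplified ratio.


Compound ratio = (7×3) : (4×10)
= 21:40
GCD = 1
= 21:40

21:40


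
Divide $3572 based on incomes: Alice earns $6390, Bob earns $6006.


Total income = 6390 + 6006 = $12396
Alice: $3572 × 6390/12396 = $1841.33
Bob: $3572 × 6006/12396 = $1730.67
= Alice: $1841.33, Bob: $1730.67

Alice: $1841.33, Bob: $1730.67


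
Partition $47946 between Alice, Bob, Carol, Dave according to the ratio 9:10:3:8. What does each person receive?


Total parts = 9 + 10 + 3 + 8 = 30
Alice: 47946 × 9/30 = 14383.80
Bob: 47946 × 10/30 = 15982.00
Carol: 47946 × 3/30 = 4794.60
Dave: 47946 × 8/30 = 12785.60
= Alice: $14383.80, Bob: $15982.00, Carol: $4794.60, Dave: $12785.60

Alice: $14383.80, Bob: $15982.00, Carol: $4794.60, Dave: $12785.60


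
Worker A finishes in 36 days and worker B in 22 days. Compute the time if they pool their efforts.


Rate of A = 1/36 per day
Rate of B = 1/22 per day
Combined rate = 1/36 + 1/22 = 58/792 ≈ 0.0732 per day
Days = 1 / combined rate = 792/58
≈ 13.66 days

13.66 days


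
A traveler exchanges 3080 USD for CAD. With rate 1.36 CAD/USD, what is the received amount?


Amount × rate = 3080 × 1.36
= 4188.80 CAD

4188.80 CAD


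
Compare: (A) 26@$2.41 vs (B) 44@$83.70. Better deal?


Deal A: $2.41/26 = $0.0927/unit
Deal B: $83.70/44 = $1.9023/unit
A is cheaper per unit
= Deal A

Deal A


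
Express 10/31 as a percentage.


Percentage = (part / whole) × 100
= (10 / 31) × 100
≈ 32.26%

32.26%


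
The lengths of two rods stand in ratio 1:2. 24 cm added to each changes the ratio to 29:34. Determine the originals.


Let A = 1k, B = 2k.
(1k + 24) / (2k + 24) = 29/34
Cross-multiply: 34(1k + 24) = 29(2k + 24)
34k + 816 = 58k + 696
34k - 58k = 696 - 816
-24k = -120
k = -120/-24 = 5
A = 1×5 = 5, B = 2×5 = 10
= A = 5, B = 10

A = 5, B = 10


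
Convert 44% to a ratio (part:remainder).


44% means 44 parts out of 100; remainder = 56
Part : remainder = 44:56
GCD = 4
= 11:14

11:14


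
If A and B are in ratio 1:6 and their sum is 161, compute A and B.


Let A = 1k, B = 6k.
1k + 6k = 161
7k = 161 → k = 161/7 = 23
A = 1×23 = 23, B = 6×23 = 138
= A = 23, B = 138

A = 23, B = 138


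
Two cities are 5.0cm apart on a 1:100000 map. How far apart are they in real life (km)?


Real distance = map distance × scale
= 5.0cm × 100000
= 500000 cm = 5000.0 m
= 5.000 km

5.000 km


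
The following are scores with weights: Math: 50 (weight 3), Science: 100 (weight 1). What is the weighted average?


Numerator = 50×3 + 100×1
= 150 + 100
= 250
Total weight = 4
Weighted avg = 250/4
= 62.50

62.50


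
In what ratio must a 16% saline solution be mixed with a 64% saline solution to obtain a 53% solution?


Let x parts of 16% mix with y parts of 64%.
16x + 64y = 53(x + y)
16x + 64y = 53x + 53y
x(16 - 53) = y(53 - 64)
x/y = (64 - 53)/(53 - 16) = 11/37
Simplify: 11:37
= 11:37

11:37


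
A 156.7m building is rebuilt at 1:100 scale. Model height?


Model size = real / scale
= 156.7 / 100
= 1.5670 m

1.5670 m


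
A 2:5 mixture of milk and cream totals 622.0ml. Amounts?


Total parts = 2 + 5 = 7
milk: 622.0 × 2/7 = 177.7ml
cream: 622.0 × 5/7 = 444.3ml
= 177.7ml and 444.3ml

177.7ml and 444.3ml


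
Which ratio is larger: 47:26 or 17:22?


47/26 = 1.8077
17/22 = 0.7727
1.8077 > 0.7727, so 47:26 is greater
= 47:26

47:26


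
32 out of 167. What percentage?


Percentage = (part / whole) × 100
= (32 / 167) × 100
≈ 19.16%

19.16%


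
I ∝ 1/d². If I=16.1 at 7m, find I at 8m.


I₁d₁² = I₂d₂²
I₂ = I₁ × (d₁/d₂)²
= 16.1 × (7/8)²
= 16.1 × 49/64
= 788.9/64
≈ 12.3266

12.3266


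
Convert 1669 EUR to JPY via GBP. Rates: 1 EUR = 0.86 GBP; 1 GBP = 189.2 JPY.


Step 1: 1669 EUR × 0.86 = 1435.34 GBP
Step 2: 1435.34 GBP × 189.2 = 271566.33 JPY
Implied rate EUR→JPY = 0.86 × 189.2 = 162.7120
= 271566.33 JPY

271566.33 JPY


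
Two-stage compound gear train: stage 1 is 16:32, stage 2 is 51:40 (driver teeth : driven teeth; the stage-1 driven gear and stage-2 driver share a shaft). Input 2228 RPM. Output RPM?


Stage 1: RPM_B = RPM_A × t_A/t_B = 2228 × 16/32 = 35648/32 = 1114.00
B and C share a shaft → RPM_C = RPM_B
Stage 2: RPM_D = RPM_C × t_C/t_D = RPM_A × (t_A×t_C)/(t_B×t_D)
Overall ratio = (16×51)/(32×40) = 816/1280
RPM_D = 2228 × 816/1280 = 1818048/1280
= 1420.35 RPM

1420.35 RPM


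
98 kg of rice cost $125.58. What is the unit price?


Unit rate = total / quantity
= 125.58 / 98
= $1.28 per unit

$1.28 per unit


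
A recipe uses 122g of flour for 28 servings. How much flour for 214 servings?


Direct proportion: y/x = constant
k = 122/28 ≈ 4.3571
y₂ = k × 214 = 122 × 214 / 28 = 26108/28
≈ 932.43

932.43


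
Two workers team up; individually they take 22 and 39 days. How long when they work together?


Rate of A = 1/22 per day
Rate of B = 1/39 per day
Combined rate = 1/22 + 1/39 = 61/858 ≈ 0.0711 per day
Days = 1 / combined rate = 858/61
≈ 14.07 days

14.07 days


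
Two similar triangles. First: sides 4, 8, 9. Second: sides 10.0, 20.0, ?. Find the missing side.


Scale factor = 10.0/4 = 2.5
Missing side = 9 × 2.5
= 22.5

22.5


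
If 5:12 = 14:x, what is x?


Cross multiply: 5 × x = 12 × 14
5x = 168
x = 168 / 5
= 33.60

33.60


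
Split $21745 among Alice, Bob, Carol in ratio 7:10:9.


Total parts = 7 + 10 + 9 = 26
Alice: 21745 × 7/26 = 5854.42
Bob: 21745 × 10/26 = 8363.46
Carol: 21745 × 9/26 = 7527.12
= Alice: $5854.42, Bob: $8363.46, Carol: $7527.12

Alice: $5854.42, Bob: $8363.46, Carol: $7527.12


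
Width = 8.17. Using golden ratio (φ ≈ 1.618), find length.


φ = (1 + √5) / 2 ≈ 1.618
Length = width × φ = 8.17 × 1.618 = 13.21906
≈ 13.22

13.22


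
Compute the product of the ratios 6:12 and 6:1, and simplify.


Compound ratio = (6×6) : (12×1)
= 36:12
GCD = 12
= 3:1

3:1


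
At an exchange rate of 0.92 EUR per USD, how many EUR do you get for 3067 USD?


Amount × rate = 3067 × 0.92
= 2821.64 EUR

2821.64 EUR


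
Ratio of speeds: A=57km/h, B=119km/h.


Ratio = 57:119
GCD = 1
Simplified = 57:119
Time ratio (same distance) = 119:57
Speed ratio = 57:119

57:119


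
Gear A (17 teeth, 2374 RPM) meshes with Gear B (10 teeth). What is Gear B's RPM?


Gear ratio = 17:10 = 17:10
RPM_B = RPM_A × (teeth_A / teeth_B)
= 2374 × (17/10)
= 4035.8 RPM

4035.8 RPM


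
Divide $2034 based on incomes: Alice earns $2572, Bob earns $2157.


Total income = 2572 + 2157 = $4729
Alice: $2034 × 2572/4729 = $1106.25
Bob: $2034 × 2157/4729 = $927.75
= Alice: $1106.25, Bob: $927.75

Alice: $1106.25, Bob: $927.75


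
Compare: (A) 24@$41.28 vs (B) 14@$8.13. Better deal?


Deal A: $41.28/24 = $1.7200/unit
Deal B: $8.13/14 = $0.5807/unit
B is cheaper per unit
= Deal B

Deal B


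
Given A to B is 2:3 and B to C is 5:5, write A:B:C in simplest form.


Match B: multiply A:B by 5 → 10:15
Multiply B:C by 3 → 15:15
Combined: 10:15:15
GCD = 5
= 2:3:3

2:3:3


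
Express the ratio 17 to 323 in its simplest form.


GCD(17, 323) = 17
17/17 : 323/17
= 1:19

1:19


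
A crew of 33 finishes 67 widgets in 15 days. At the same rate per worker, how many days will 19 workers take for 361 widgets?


Days ∝ work / workers, so d₂ = d₁ × (m₁/m₂) × (w₂/w₁)
Workers factor (inverse): 33/19 ≈ 1.7368
Work factor (direct): 361/67 ≈ 5.3881
d₂ = 15 × 33/19 × 361/67 = (15 × 33 × 361) / (19 × 67) = 178695/1273
≈ 140.37 days

140.37 days


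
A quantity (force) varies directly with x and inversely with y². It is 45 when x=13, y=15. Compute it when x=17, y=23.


z = k·x/y²
Solve for k using the known point: k = z·y²/x = 45×225/13 = 10125/13 ≈ 778.8462
Now evaluate at x=17, y=23:
z = k × 17 / 529 = (10125 × 17) / (13 × 529) = 172125/6877
≈ 25.0291

25.0291


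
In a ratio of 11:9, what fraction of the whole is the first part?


Total parts = 11 + 9 = 20
First part: 11/20 = 11/20
= 11/20

11/20


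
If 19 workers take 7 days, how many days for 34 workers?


Inverse proportion: x × y = constant
k = 19 × 7 = 133
y₂ = k / 34 = 133 / 34
= 3.91

3.91


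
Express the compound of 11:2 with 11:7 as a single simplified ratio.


Compound ratio = (11×11) : (2×7)
= 121:14
GCD = 1
= 121:14

121:14


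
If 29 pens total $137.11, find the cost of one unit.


Unit rate = total / quantity
= 137.11 / 29
= $4.73 per unit

$4.73 per unit


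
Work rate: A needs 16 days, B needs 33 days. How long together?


Rate of A = 1/16 per day
Rate of B = 1/33 per day
Combined rate = 1/16 + 1/33 = 49/528 ≈ 0.0928 per day
Days = 1 / combined rate = 528/49
≈ 10.78 days

10.78 days


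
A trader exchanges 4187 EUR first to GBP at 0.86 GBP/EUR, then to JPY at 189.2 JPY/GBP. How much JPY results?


Step 1: 4187 EUR × 0.86 = 3600.82 GBP
Step 2: 3600.82 GBP × 189.2 = 681275.14 JPY
Implied rate EUR→JPY = 0.86 × 189.2 = 162.7120
= 681275.14 JPY

681275.14 JPY


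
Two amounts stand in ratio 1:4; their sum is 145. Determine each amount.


Let A = 1k, B = 4k.
1k + 4k = 145
5k = 145 → k = 145/5 = 29
A = 1×29 = 29, B = 4×29 = 116
= A = 29, B = 116

A = 29, B = 116


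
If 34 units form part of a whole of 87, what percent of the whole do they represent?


Percentage = (part / whole) × 100
= (34 / 87) × 100
≈ 39.08%

39.08%


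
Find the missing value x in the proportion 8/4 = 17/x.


Cross multiply: 8 × x = 4 × 17
8x = 68
x = 68 / 8
= 8.50

8.50


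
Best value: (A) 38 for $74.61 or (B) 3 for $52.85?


Deal A: $74.61/38 = $1.9634/unit
Deal B: $52.85/3 = $17.6167/unit
A is cheaper per unit
= Deal A

Deal A


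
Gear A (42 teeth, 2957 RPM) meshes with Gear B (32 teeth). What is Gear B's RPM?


Gear ratio = 42:32 = 21:16
RPM_B = RPM_A × (teeth_A / teeth_B)
= 2957 × (42/32)
= 3881.1 RPM

3881.1 RPM


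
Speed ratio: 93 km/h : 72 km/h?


Ratio = 93:72
GCD = 3
Simplified = 31:24
Time ratio (same distance) = 24:31
Speed ratio = 31:24

31:24


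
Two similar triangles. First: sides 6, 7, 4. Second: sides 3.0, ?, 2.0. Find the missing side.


Scale factor = 3.0/6 = 0.5
Missing side = 7 × 0.5
= 3.5

3.5


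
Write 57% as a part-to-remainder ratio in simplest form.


57% means 57 parts out of 100; remainder = 43
Part : remainder = 57:43
GCD = 1
= 57:43

57:43


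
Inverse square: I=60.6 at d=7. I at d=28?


I₁d₁² = I₂d₂²
I₂ = I₁ × (d₁/d₂)²
= 60.6 × (7/28)²
= 60.6 × 49/784
= 2969.4/784
= 3.7875

3.7875


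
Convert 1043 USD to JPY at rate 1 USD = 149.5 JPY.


Amount × rate = 1043 × 149.5
= 155928.50 JPY

155928.50 JPY


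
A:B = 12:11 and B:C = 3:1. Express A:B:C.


Match B: multiply A:B by 3 → 36:33
Multiply B:C by 11 → 33:11
Combined: 36:33:11
GCD = 1
= 36:33:11

36:33:11


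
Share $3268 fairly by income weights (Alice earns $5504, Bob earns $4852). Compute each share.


Total income = 5504 + 4852 = $10356
Alice: $3268 × 5504/10356 = $1736.87
Bob: $3268 × 4852/10356 = $1531.13
= Alice: $1736.87, Bob: $1531.13

Alice: $1736.87, Bob: $1531.13


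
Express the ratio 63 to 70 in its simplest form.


GCD(63, 70) = 7
63/7 : 70/7
= 9:10

9:10


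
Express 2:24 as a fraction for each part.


Total parts = 2 + 24 = 26
First part: 2/26 = 1/13
Second part: 24/26 = 12/13
= 1/13 and 12/13

1/13 and 12/13


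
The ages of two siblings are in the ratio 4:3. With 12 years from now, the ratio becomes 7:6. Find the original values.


Let A = 4k, B = 3k.
(4k + 12) / (3k + 12) = 7/6
Cross-multiply: 6(4k + 12) = 7(3k + 12)
24k + 72 = 21k + 84
24k - 21k = 84 - 72
3k = 12
k = 12/3 = 4
A = 4×4 = 16, B = 3×4 = 12
= A = 16, B = 12

A = 16, B = 12


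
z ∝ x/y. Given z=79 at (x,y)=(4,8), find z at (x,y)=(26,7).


z = k·x/y
Solve for k using the known point: k = z·y/x = 79×8/4 = 632/4 = 158.0000
Now evaluate at x=26, y=7:
z = k × 26 / 7 = (632 × 26) / (4 × 7) = 16432/28
≈ 586.8571

586.8571


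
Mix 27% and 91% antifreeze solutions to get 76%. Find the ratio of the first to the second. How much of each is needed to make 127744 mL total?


Let x parts of 27% mix with y parts of 91%.
27x + 91y = 76(x + y)
27x + 91y = 76x + 76y
x(27 - 76) = y(76 - 91)
x/y = (91 - 76)/(76 - 27) = 15/49
Simplify: 15:49
Total parts = 64; one part = 127744/64 = 1996.00 mL
27% solution: 15×1996.00 = 29940.00 mL
91% solution: 49×1996.00 = 97804.00 mL
= ratio 15:49; 29940.00 mL and 97804.00 mL

ratio 15:49; 29940.00 mL and 97804.00 mL


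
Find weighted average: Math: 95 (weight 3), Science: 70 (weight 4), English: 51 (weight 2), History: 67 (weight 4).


Numerator = 95×3 + 70×4 + 51×2 + 67×4
= 285 + 280 + 102 + 268
= 935
Total weight = 13
Weighted avg = 935/13
= 71.92

71.92


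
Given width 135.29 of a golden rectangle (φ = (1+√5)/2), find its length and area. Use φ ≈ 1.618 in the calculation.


φ = (1 + √5) / 2 ≈ 1.618
Length = width × φ = 135.29 × 1.618 = 218.89922
≈ 218.90
Area = width × length = 135.29 × 218.89922 = 29614.8754738 ≈ 29614.88
= Length: 218.90, Area: 29614.88

Length: 218.90, Area: 29614.88


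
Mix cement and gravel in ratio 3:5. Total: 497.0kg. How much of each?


Total parts = 3 + 5 = 8
cement: 497.0 × 3/8 = 186.4kg
gravel: 497.0 × 5/8 = 310.6kg
= 186.4kg and 310.6kg

186.4kg and 310.6kg


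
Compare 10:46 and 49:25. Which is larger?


10/46 = 0.2174
49/25 = 1.9600
0.2174 < 1.9600, so 10:46 is less
= 49:25

49:25


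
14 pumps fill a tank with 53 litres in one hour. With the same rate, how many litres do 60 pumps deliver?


Direct proportion: y/x = constant
k = 53/14 ≈ 3.7857
y₂ = k × 60 = 53 × 60 / 14 = 3180/14
≈ 227.14

227.14


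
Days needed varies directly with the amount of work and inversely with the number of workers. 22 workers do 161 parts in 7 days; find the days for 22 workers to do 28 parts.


Days ∝ work / workers, so d₂ = d₁ × (m₁/m₂) × (w₂/w₁)
Workers factor (inverse): 22/22 = 1.0000
Work factor (direct): 28/161 ≈ 0.1739
d₂ = 7 × 22/22 × 28/161 = (7 × 22 × 28) / (22 × 161) = 4312/3542
≈ 1.22 days

1.22 days


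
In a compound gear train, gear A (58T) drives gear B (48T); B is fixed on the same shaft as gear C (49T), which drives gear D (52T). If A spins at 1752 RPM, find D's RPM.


Stage 1: RPM_B = RPM_A × t_A/t_B = 1752 × 58/48 = 101616/48 = 2117.00
B and C share a shaft → RPM_C = RPM_B
Stage 2: RPM_D = RPM_C × t_C/t_D = RPM_A × (t_A×t_C)/(t_B×t_D)
Overall ratio = (58×49)/(48×52) = 2842/2496
RPM_D = 1752 × 2842/2496 = 4979184/2496
≈ 1994.87 RPM

1994.87 RPM


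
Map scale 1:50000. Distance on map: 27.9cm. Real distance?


Real distance = map distance × scale
= 27.9cm × 50000
= 1395000 cm = 13950.0 m
= 13.950 km

13.950 km


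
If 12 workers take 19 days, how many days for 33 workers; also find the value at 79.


Inverse proportion: x × y = constant
k = 12 × 19 = 228
At x=33: k/33 = 6.91
At x=79: k/79 = 2.89
= 6.91 and 2.89

6.91 and 2.89


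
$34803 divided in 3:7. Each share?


Total parts = 3 + 7 = 10
Part 1: 34803 × 3/10 = 10440.90
Part 2: 34803 × 7/10 = 24362.10
= Part 1: $10440.90, Part 2: $24362.10

Part 1: $10440.90, Part 2: $24362.10


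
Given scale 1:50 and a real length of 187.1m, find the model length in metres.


Model size = real / scale
= 187.1 / 50
= 3.7420 m

3.7420 m


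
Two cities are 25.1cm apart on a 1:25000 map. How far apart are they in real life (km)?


Real distance = map distance × scale
= 25.1cm × 25000
= 627500 cm = 6275.0 m
= 6.275 km

6.275 km


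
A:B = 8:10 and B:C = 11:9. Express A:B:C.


Match B: multiply A:B by 11 → 88:110
Multiply B:C by 10 → 110:90
Combined: 88:110:90
GCD = 2
= 44:55:45

44:55:45


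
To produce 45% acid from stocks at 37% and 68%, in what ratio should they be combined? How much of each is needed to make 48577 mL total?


Let x parts of 37% mix with y parts of 68%.
37x + 68y = 45(x + y)
37x + 68y = 45x + 45y
x(37 - 45) = y(45 - 68)
x/y = (68 - 45)/(45 - 37) = 23/8
Simplify: 23:8
Total parts = 31; one part = 48577/31 = 1567.00 mL
37% solution: 23×1567.00 = 36041.00 mL
68% solution: 8×1567.00 = 12536.00 mL
= ratio 23:8; 36041.00 mL and 12536.00 mL

ratio 23:8; 36041.00 mL and 12536.00 mL


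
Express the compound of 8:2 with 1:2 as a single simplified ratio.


Compound ratio = (8×1) : (2×2)
= 8:4
GCD = 4
= 2:1

2:1


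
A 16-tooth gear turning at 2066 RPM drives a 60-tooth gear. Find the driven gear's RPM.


Gear ratio = 16:60 = 4:15
RPM_B = RPM_A × (teeth_A / teeth_B)
= 2066 × (16/60)
= 550.9 RPM

550.9 RPM


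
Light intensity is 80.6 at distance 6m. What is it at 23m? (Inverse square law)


I₁d₁² = I₂d₂²
I₂ = I₁ × (d₁/d₂)²
= 80.6 × (6/23)²
= 80.6 × 36/529
= 2901.6/529
≈ 5.4851

5.4851


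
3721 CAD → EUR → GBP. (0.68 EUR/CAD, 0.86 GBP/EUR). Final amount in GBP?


Step 1: 3721 CAD × 0.68 = 2530.28 EUR
Step 2: 2530.28 EUR × 0.86 = 2176.04 GBP
Implied rate CAD→GBP = 0.68 × 0.86 = 0.5848
= 2176.04 GBP

2176.04 GBP


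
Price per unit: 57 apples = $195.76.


Unit rate = total / quantity
= 195.76 / 57
= $3.43 per unit

$3.43 per unit


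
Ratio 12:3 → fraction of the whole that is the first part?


Total parts = 12 + 3 = 15
First part: 12/15 = 4/5
= 4/5

4/5


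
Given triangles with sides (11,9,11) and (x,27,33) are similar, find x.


Scale factor = 27/9 = 3
Missing side = 11 × 3
= 33.0

33.0


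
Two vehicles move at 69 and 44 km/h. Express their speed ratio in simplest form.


Ratio = 69:44
GCD = 1
Simplified = 69:44
Time ratio (same distance) = 44:69
Speed ratio = 69:44

69:44


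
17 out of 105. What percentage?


Percentage = (part / whole) × 100
= (17 / 105) × 100
≈ 16.19%

16.19%


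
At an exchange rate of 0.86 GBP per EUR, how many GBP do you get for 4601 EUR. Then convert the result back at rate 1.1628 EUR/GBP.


Amount × rate = 4601 × 0.86 = 3956.86 GBP
Round-trip: 3956.86 × 1.1628 = 4601.04 EUR
= 3956.86 GBP, then 4601.04 EUR

3956.86 GBP, then 4601.04 EUR


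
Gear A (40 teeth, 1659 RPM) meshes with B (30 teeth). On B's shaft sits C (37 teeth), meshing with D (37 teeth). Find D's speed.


Stage 1: RPM_B = RPM_A × t_A/t_B = 1659 × 40/30 = 66360/30 = 2212.00
B and C share a shaft → RPM_C = RPM_B
Stage 2: RPM_D = RPM_C × t_C/t_D = RPM_A × (t_A×t_C)/(t_B×t_D)
Overall ratio = (40×37)/(30×37) = 1480/1110
RPM_D = 1659 × 1480/1110 = 2455320/1110
= 2212.00 RPM

2212.00 RPM


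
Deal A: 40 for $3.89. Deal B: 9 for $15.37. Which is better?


Deal A: $3.89/40 = $0.0973/unit
Deal B: $15.37/9 = $1.7078/unit
A is cheaper per unit
= Deal A

Deal A


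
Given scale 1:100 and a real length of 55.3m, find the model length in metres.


Model size = real / scale
= 55.3 / 100
= 0.5530 m

0.5530 m


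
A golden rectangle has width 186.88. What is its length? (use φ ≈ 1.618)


φ = (1 + √5) / 2 ≈ 1.618
Length = width × φ = 186.88 × 1.618 = 302.37184
≈ 302.37

302.37


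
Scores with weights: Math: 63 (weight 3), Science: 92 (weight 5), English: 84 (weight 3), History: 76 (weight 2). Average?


Numerator = 63×3 + 92×5 + 84×3 + 76×2
= 189 + 460 + 252 + 152
= 1053
Total weight = 13
Weighted avg = 1053/13
= 81.00

81.00


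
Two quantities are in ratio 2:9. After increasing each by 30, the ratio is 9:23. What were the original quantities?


Let A = 2k, B = 9k.
(2k + 30) / (9k + 30) = 9/23
Cross-multiply: 23(2k + 30) = 9(9k + 30)
46k + 690 = 81k + 270
46k - 81k = 270 - 690
-35k = -420
k = -420/-35 = 12
A = 2×12 = 24, B = 9×12 = 108
= A = 24, B = 108

A = 24, B = 108


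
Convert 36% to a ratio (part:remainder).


36% means 36 parts out of 100; remainder = 64
Part : remainder = 36:64
GCD = 4
= 9:16

9:16


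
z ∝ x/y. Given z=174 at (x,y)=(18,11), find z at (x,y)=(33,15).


z = k·x/y
Solve for k using the known point: k = z·y/x = 174×11/18 = 1914/18 ≈ 106.3333
Now evaluate at x=33, y=15:
z = k × 33 / 15 = (1914 × 33) / (18 × 15) = 63162/270
≈ 233.9333

233.9333


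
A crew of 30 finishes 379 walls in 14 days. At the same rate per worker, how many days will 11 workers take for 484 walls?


Days ∝ work / workers, so d₂ = d₁ × (m₁/m₂) × (w₂/w₁)
Workers factor (inverse): 30/11 ≈ 2.7273
Work factor (direct): 484/379 ≈ 1.2770
d₂ = 14 × 30/11 × 484/379 = (14 × 30 × 484) / (11 × 379) = 203280/4169
≈ 48.76 days

48.76 days


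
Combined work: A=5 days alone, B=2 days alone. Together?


Rate of A = 1/5 per day
Rate of B = 1/2 per day
Combined rate = 1/5 + 1/2 = 7/10 = 0.7000 per day
Days = 1 / combined rate = 10/7
≈ 1.43 days

1.43 days


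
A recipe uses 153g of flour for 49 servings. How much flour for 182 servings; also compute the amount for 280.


Direct proportion: y/x = constant
k = 153/49 ≈ 3.1224
y at x=182: k × 182 = 153 × 182 / 49 = 27846/49 ≈ 568.29
y at x=280: k × 280 = 153 × 280 / 49 = 42840/49 ≈ 874.29
= 568.29 and 874.29

568.29 and 874.29


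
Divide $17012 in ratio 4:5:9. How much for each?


Total parts = 4 + 5 + 9 = 18
Part 1: 17012 × 4/18 = 3780.44
Part 2: 17012 × 5/18 = 4725.56
Part 3: 17012 × 9/18 = 8506.00
= Part 1: $3780.44, Part 2: $4725.56, Part 3: $8506.00

Part 1: $3780.44, Part 2: $4725.56, Part 3: $8506.00


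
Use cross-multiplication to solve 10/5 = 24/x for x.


Cross multiply: 10 × x = 5 × 24
10x = 120
x = 120 / 10
= 12.00

12.00


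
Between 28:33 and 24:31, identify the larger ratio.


28/33 = 0.8485
24/31 = 0.7742
0.8485 > 0.7742, so 28:33 is greater
= 28:33

28:33


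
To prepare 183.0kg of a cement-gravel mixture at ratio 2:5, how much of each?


Total parts = 2 + 5 = 7
cement: 183.0 × 2/7 = 52.3kg
gravel: 183.0 × 5/7 = 130.7kg
= 52.3kg and 130.7kg

52.3kg and 130.7kg


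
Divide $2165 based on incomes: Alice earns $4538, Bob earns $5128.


Total income = 4538 + 5128 = $9666
Alice: $2165 × 4538/9666 = $1016.43
Bob: $2165 × 5128/9666 = $1148.57
= Alice: $1016.43, Bob: $1148.57

Alice: $1016.43, Bob: $1148.57


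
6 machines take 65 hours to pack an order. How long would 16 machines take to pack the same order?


Inverse proportion: x × y = constant
k = 6 × 65 = 390
y₂ = k / 16 = 390 / 16
= 24.38

24.38


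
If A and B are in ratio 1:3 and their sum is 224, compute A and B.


Let A = 1k, B = 3k.
1k + 3k = 224
4k = 224 → k = 224/4 = 56
A = 1×56 = 56, B = 3×56 = 168
= A = 56, B = 168

A = 56, B = 168


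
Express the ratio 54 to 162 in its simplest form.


GCD(54, 162) = 54
54/54 : 162/54
= 1:3

1:3


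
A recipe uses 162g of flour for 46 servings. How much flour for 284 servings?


Direct proportion: y/x = constant
k = 162/46 ≈ 3.5217
y₂ = k × 284 = 162 × 284 / 46 = 46008/46
≈ 1000.17

1000.17


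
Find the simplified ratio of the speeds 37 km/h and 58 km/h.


Ratio = 37:58
GCD = 1
Simplified = 37:58
Time ratio (same distance) = 58:37
Speed ratio = 37:58

37:58


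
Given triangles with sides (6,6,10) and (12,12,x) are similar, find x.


Scale factor = 12/6 = 2
Missing side = 10 × 2
= 20.0

20.0


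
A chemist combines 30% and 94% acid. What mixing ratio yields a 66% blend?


Let x parts of 30% mix with y parts of 94%.
30x + 94y = 66(x + y)
30x + 94y = 66x + 66y
x(30 - 66) = y(66 - 94)
x/y = (94 - 66)/(66 - 30) = 28/36
Simplify: 7:9
= 7:9

7:9


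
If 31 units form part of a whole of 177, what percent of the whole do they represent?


Percentage = (part / whole) × 100
= (31 / 177) × 100
≈ 17.51%

17.51%


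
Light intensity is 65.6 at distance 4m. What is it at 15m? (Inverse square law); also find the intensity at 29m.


I₁d₁² = I₂d₂²
I at 15m = 65.6 × (4/15)² = 65.6 × 16/225 = 1049.6/225 ≈ 4.6649
I at 29m = 65.6 × (4/29)² = 65.6 × 16/841 = 1049.6/841 ≈ 1.2480
= 4.6649 and 1.2480

4.6649 and 1.2480


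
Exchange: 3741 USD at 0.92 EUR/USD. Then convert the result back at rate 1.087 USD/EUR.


Amount × rate = 3741 × 0.92 = 3441.72 EUR
Round-trip: 3441.72 × 1.087 = 3741.15 USD
= 3441.72 EUR, then 3741.15 USD

3441.72 EUR, then 3741.15 USD


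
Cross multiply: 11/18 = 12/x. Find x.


Cross multiply: 11 × x = 18 × 12
11x = 216
x = 216 / 11
= 19.64

19.64


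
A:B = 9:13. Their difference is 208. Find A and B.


Let A = 9k, B = 13k.
13k - 9k = 208
4k = 208 → k = 208/4 = 52
A = 9×52 = 468, B = 13×52 = 676
= A = 468, B = 676

A = 468, B = 676


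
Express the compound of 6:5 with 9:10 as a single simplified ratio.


Compound ratio = (6×9) : (5×10)
= 54:50
GCD = 2
= 27:25

27:25


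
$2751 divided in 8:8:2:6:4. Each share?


Total parts = 8 + 8 + 2 + 6 + 4 = 28
Part 1: 2751 × 8/28 = 786.00
Part 2: 2751 × 8/28 = 786.00
Part 3: 2751 × 2/28 = 196.50
Part 4: 2751 × 6/28 = 589.50
Part 5: 2751 × 4/28 = 393.00
= Part 1: $786.00, Part 2: $786.00, Part 3: $196.50, Part 4: $589.50, Part 5: $393.00

Part 1: $786.00, Part 2: $786.00, Part 3: $196.50, Part 4: $589.50, Part 5: $393.00


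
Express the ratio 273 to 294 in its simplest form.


GCD(273, 294) = 21
273/21 : 294/21
= 13:14

13:14


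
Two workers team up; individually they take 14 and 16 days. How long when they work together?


Rate of A = 1/14 per day
Rate of B = 1/16 per day
Combined rate = 1/14 + 1/16 = 30/224 ≈ 0.1339 per day
Days = 1 / combined rate = 224/30
≈ 7.47 days

7.47 days


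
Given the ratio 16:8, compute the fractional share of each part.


Total parts = 16 + 8 = 24
First part: 16/24 = 2/3
Second part: 8/24 = 1/3
= 2/3 and 1/3

2/3 and 1/3


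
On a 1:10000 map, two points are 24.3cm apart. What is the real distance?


Real distance = map distance × scale
= 24.3cm × 10000
= 243000 cm = 2430.0 m
= 2.430 km

2.430 km


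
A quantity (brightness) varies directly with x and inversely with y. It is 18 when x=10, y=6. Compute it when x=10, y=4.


z = k·x/y
Solve for k using the known point: k = z·y/x = 18×6/10 = 108/10 = 10.8000
Now evaluate at x=10, y=4:
z = k × 10 / 4 = (108 × 10) / (10 × 4) = 1080/40
= 27.0000

27.0000


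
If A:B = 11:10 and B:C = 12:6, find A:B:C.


Match B: multiply A:B by 12 → 132:120
Multiply B:C by 10 → 120:60
Combined: 132:120:60
GCD = 12
= 11:10:5

11:10:5


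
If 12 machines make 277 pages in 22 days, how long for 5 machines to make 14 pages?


Days ∝ work / workers, so d₂ = d₁ × (m₁/m₂) × (w₂/w₁)
Workers factor (inverse): 12/5 = 2.4000
Work factor (direct): 14/277 ≈ 0.0505
d₂ = 22 × 12/5 × 14/277 = (22 × 12 × 14) / (5 × 277) = 3696/1385
≈ 2.67 days

2.67 days


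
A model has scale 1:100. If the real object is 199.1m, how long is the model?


Model size = real / scale
= 199.1 / 100
= 1.9910 m

1.9910 m


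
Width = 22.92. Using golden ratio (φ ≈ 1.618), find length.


φ = (1 + √5) / 2 ≈ 1.618
Length = width × φ = 22.92 × 1.618 = 37.08456
≈ 37.08

37.08


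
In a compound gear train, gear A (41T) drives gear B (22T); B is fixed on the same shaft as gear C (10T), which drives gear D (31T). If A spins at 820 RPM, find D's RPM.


Stage 1: RPM_B = RPM_A × t_A/t_B = 820 × 41/22 = 33620/22 ≈ 1528.18
B and C share a shaft → RPM_C = RPM_B
Stage 2: RPM_D = RPM_C × t_C/t_D = RPM_A × (t_A×t_C)/(t_B×t_D)
Overall ratio = (41×10)/(22×31) = 410/682
RPM_D = 820 × 410/682 = 336200/682
≈ 492.96 RPM

492.96 RPM


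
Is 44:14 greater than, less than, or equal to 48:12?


44/14 = 3.1429
48/12 = 4.0000
3.1429 < 4.0000, so 44:14 is less
= less than

less than


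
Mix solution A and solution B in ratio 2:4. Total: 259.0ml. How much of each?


Total parts = 2 + 4 = 6
solution A: 259.0 × 2/6 = 86.3ml
solution B: 259.0 × 4/6 = 172.7ml
= 86.3ml and 172.7ml

86.3ml and 172.7ml


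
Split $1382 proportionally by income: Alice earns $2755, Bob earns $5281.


Total income = 2755 + 5281 = $8036
Alice: $1382 × 2755/8036 = $473.79
Bob: $1382 × 5281/8036 = $908.21
= Alice: $473.79, Bob: $908.21

Alice: $473.79, Bob: $908.21


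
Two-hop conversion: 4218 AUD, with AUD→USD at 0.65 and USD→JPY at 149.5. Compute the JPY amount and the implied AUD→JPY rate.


Step 1: 4218 AUD × 0.65 = 2741.70 USD
Step 2: 2741.70 USD × 149.5 = 409884.15 JPY
Implied rate AUD→JPY = 0.65 × 149.5 = 97.1750
= 409884.15 JPY; implied rate 97.1750 JPY/AUD

409884.15 JPY; implied rate 97.1750 JPY/AUD


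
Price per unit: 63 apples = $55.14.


Unit rate = total / quantity
= 55.14 / 63
= $0.88 per unit

$0.88 per unit


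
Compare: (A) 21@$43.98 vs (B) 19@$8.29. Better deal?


Deal A: $43.98/21 = $2.0943/unit
Deal B: $8.29/19 = $0.4363/unit
B is cheaper per unit
= Deal B

Deal B


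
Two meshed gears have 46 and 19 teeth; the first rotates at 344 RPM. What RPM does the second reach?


Gear ratio = 46:19 = 46:19
RPM_B = RPM_A × (teeth_A / teeth_B)
= 344 × (46/19)
= 832.8 RPM

832.8 RPM


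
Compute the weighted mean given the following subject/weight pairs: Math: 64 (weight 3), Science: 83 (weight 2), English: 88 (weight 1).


Numerator = 64×3 + 83×2 + 88×1
= 192 + 166 + 88
= 446
Total weight = 6
Weighted avg = 446/6
= 74.33

74.33


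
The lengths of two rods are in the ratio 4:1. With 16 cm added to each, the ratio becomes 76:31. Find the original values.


Let A = 4k, B = 1k.
(4k + 16) / (1k + 16) = 76/31
Cross-multiply: 31(4k + 16) = 76(1k + 16)
124k + 496 = 76k + 1216
124k - 76k = 1216 - 496
48k = 720
k = 720/48 = 15
A = 4×15 = 60, B = 1×15 = 15
= A = 60, B = 15

A = 60, B = 15


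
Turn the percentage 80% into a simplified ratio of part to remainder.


80% means 80 parts out of 100; remainder = 20
Part : remainder = 80:20
GCD = 20
= 4:1

4:1


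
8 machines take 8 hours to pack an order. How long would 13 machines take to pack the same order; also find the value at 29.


Inverse proportion: x × y = constant
k = 8 × 8 = 64
At x=13: k/13 = 4.92
At x=29: k/29 = 2.21
= 4.92 and 2.21

4.92 and 2.21


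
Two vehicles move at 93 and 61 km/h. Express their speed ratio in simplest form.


Ratio = 93:61
GCD = 1
Simplified = 93:61
Time ratio (same distance) = 61:93
Speed ratio = 93:61

93:61


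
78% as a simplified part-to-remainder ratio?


78% means 78 parts out of 100; remainder = 22
Part : remainder = 78:22
GCD = 2
= 39:11

39:11


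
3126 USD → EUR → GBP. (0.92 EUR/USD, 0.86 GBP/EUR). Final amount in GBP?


Step 1: 3126 USD × 0.92 = 2875.92 EUR
Step 2: 2875.92 EUR × 0.86 = 2473.29 GBP
Implied rate USD→GBP = 0.92 × 0.86 = 0.7912
= 2473.29 GBP

2473.29 GBP


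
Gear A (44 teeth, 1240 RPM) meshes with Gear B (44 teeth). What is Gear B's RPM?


Gear ratio = 44:44 = 1:1
RPM_B = RPM_A × (teeth_A / teeth_B)
= 1240 × (44/44)
= 1240.0 RPM

1240.0 RPM


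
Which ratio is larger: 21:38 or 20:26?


21/38 = 0.5526
20/26 = 0.7692
0.5526 < 0.7692, so 21:38 is less
= 20:26

20:26


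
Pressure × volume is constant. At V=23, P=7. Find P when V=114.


Inverse proportion: x × y = constant
k = 23 × 7 = 161
y₂ = k / 114 = 161 / 114
= 1.41

1.41


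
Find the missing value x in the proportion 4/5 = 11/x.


Cross multiply: 4 × x = 5 × 11
4x = 55
x = 55 / 4
= 13.75

13.75


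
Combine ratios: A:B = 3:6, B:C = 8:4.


Match B: multiply A:B by 8 → 24:48
Multiply B:C by 6 → 48:24
Combined: 24:48:24
GCD = 24
= 1:2:1

1:2:1


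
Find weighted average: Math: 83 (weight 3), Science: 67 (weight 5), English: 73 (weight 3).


Numerator = 83×3 + 67×5 + 73×3
= 249 + 335 + 219
= 803
Total weight = 11
Weighted avg = 803/11
= 73.00

73.00


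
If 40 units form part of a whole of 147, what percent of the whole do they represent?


Percentage = (part / whole) × 100
= (40 / 147) × 100
≈ 27.21%

27.21%


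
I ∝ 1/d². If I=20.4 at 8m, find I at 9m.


I₁d₁² = I₂d₂²
I₂ = I₁ × (d₁/d₂)²
= 20.4 × (8/9)²
= 20.4 × 64/81
= 1305.6/81
≈ 16.1185

16.1185


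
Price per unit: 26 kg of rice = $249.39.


Unit rate = total / quantity
= 249.39 / 26
= $9.59 per unit

$9.59 per unit


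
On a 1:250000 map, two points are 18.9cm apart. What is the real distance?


Real distance = map distance × scale
= 18.9cm × 250000
= 4725000 cm = 47250.0 m
= 47.250 km

47.250 km


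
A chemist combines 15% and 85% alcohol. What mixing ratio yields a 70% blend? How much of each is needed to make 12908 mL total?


Let x parts of 15% mix with y parts of 85%.
15x + 85y = 70(x + y)
15x + 85y = 70x + 70y
x(15 - 70) = y(70 - 85)
x/y = (85 - 70)/(70 - 15) = 15/55
Simplify: 3:11
Total parts = 14; one part = 12908/14 = 922.00 mL
15% solution: 3×922.00 = 2766.00 mL
85% solution: 11×922.00 = 10142.00 mL
= ratio 3:11; 2766.00 mL and 10142.00 mL

ratio 3:11; 2766.00 mL and 10142.00 mL


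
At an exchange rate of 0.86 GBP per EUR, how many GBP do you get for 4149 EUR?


Amount × rate = 4149 × 0.86
= 3568.14 GBP

3568.14 GBP


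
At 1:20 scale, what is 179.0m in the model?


Model size = real / scale
= 179.0 / 20
= 8.9500 m

8.9500 m


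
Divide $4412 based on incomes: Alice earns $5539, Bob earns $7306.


Total income = 5539 + 7306 = $12845
Alice: $4412 × 5539/12845 = $1902.54
Bob: $4412 × 7306/12845 = $2509.46
= Alice: $1902.54, Bob: $2509.46

Alice: $1902.54, Bob: $2509.46


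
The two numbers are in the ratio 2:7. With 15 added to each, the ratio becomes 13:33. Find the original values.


Let A = 2k, B = 7k.
(2k + 15) / (7k + 15) = 13/33
Cross-multiply: 33(2k + 15) = 13(7k + 15)
66k + 495 = 91k + 195
66k - 91k = 195 - 495
-25k = -300
k = -300/-25 = 12
A = 2×12 = 24, B = 7×12 = 84
= A = 24, B = 84

A = 24, B = 84


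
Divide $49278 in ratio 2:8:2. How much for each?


Total parts = 2 + 8 + 2 = 12
Part 1: 49278 × 2/12 = 8213.00
Part 2: 49278 × 8/12 = 32852.00
Part 3: 49278 × 2/12 = 8213.00
= Part 1: $8213.00, Part 2: $32852.00, Part 3: $8213.00

Part 1: $8213.00, Part 2: $32852.00, Part 3: $8213.00


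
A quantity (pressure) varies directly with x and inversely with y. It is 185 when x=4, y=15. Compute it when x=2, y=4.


z = k·x/y
Solve for k using the known point: k = z·y/x = 185×15/4 = 2775/4 = 693.7500
Now evaluate at x=2, y=4:
z = k × 2 / 4 = (2775 × 2) / (4 × 4) = 5550/16
= 346.8750

346.8750


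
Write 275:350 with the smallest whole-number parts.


GCD(275, 350) = 25
275/25 : 350/25
= 11:14

11:14


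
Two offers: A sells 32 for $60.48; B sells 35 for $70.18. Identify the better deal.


Deal A: $60.48/32 = $1.8900/unit
Deal B: $70.18/35 = $2.0051/unit
A is cheaper per unit
= Deal A

Deal A


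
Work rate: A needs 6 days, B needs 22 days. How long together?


Rate of A = 1/6 per day
Rate of B = 1/22 per day
Combined rate = 1/6 + 1/22 = 28/132 ≈ 0.2121 per day
Days = 1 / combined rate = 132/28
≈ 4.71 days

4.71 days


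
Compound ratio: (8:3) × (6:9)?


Compound ratio = (8×6) : (3×9)
= 48:27
GCD = 3
= 16:9

16:9


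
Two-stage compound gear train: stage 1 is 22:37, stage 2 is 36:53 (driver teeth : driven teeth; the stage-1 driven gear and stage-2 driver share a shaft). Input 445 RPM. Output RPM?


Stage 1: RPM_B = RPM_A × t_A/t_B = 445 × 22/37 = 9790/37 ≈ 264.59
B and C share a shaft → RPM_C = RPM_B
Stage 2: RPM_D = RPM_C × t_C/t_D = RPM_A × (t_A×t_C)/(t_B×t_D)
Overall ratio = (22×36)/(37×53) = 792/1961
RPM_D = 445 × 792/1961 = 352440/1961
≈ 179.72 RPM

179.72 RPM


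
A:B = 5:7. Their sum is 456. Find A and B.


Let A = 5k, B = 7k.
5k + 7k = 456
12k = 456 → k = 456/12 = 38
A = 5×38 = 190, B = 7×38 = 266
= A = 190, B = 266

A = 190, B = 266


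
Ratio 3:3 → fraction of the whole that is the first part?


Total parts = 3 + 3 = 6
First part: 3/6 = 1/2
= 1/2

1/2


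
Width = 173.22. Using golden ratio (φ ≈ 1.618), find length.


φ = (1 + √5) / 2 ≈ 1.618
Length = width × φ = 173.22 × 1.618 = 280.26996
≈ 280.27

280.27


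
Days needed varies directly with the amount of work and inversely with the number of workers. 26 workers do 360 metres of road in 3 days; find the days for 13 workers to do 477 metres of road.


Days ∝ work / workers, so d₂ = d₁ × (m₁/m₂) × (w₂/w₁)
Workers factor (inverse): 26/13 = 2.0000
Work factor (direct): 477/360 = 1.3250
d₂ = 3 × 26/13 × 477/360 = (3 × 26 × 477) / (13 × 360) = 37206/4680
= 7.95 days

7.95 days


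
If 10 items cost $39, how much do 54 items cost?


Direct proportion: y/x = constant
k = 39/10 = 3.9000
y₂ = k × 54 = 39 × 54 / 10 = 2106/10
= 210.60

210.60


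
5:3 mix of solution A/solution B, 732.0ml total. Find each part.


Total parts = 5 + 3 = 8
solution A: 732.0 × 5/8 = 457.5ml
solution B: 732.0 × 3/8 = 274.5ml
= 457.5ml and 274.5ml

457.5ml and 274.5ml


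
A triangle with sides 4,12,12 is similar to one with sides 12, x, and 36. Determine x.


Scale factor = 12/4 = 3
Missing side = 12 × 3
= 36.0

36.0


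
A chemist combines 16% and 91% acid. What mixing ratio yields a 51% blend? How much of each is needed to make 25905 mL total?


Let x parts of 16% mix with y parts of 91%.
16x + 91y = 51(x + y)
16x + 91y = 51x + 51y
x(16 - 51) = y(51 - 91)
x/y = (91 - 51)/(51 - 16) = 40/35
Simplify: 8:7
Total parts = 15; one part = 25905/15 = 1727.00 mL
16% solution: 8×1727.00 = 13816.00 mL
91% solution: 7×1727.00 = 12089.00 mL
= ratio 8:7; 13816.00 mL and 12089.00 mL

ratio 8:7; 13816.00 mL and 12089.00 mL


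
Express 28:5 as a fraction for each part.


Total parts = 28 + 5 = 33
First part: 28/33 = 28/33
Second part: 5/33 = 5/33
= 28/33 and 5/33

28/33 and 5/33


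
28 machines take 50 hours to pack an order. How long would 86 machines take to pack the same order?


Inverse proportion: x × y = constant
k = 28 × 50 = 1400
y₂ = k / 86 = 1400 / 86
= 16.28

16.28


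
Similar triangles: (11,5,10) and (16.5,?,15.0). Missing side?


Scale factor = 16.5/11 = 1.5
Missing side = 5 × 1.5
= 7.5

7.5


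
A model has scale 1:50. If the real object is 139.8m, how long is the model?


Model size = real / scale
= 139.8 / 50
= 2.7960 m

2.7960 m


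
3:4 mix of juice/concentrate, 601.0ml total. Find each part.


Total parts = 3 + 4 = 7
juice: 601.0 × 3/7 = 257.6ml
concentrate: 601.0 × 4/7 = 343.4ml
= 257.6ml and 343.4ml

257.6ml and 343.4ml


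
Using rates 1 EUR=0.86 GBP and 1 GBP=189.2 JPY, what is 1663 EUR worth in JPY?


Step 1: 1663 EUR × 0.86 = 1430.18 GBP
Step 2: 1430.18 GBP × 189.2 = 270590.06 JPY
Implied rate EUR→JPY = 0.86 × 189.2 = 162.7120
= 270590.06 JPY

270590.06 JPY


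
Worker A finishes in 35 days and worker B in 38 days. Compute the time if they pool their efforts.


Rate of A = 1/35 per day
Rate of B = 1/38 per day
Combined rate = 1/35 + 1/38 = 73/1330 ≈ 0.0549 per day
Days = 1 / combined rate = 1330/73
≈ 18.22 days

18.22 days


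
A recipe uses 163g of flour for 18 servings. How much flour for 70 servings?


Direct proportion: y/x = constant
k = 163/18 ≈ 9.0556
y₂ = k × 70 = 163 × 70 / 18 = 11410/18
≈ 633.89

633.89


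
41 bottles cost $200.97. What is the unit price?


Unit rate = total / quantity
= 200.97 / 41
= $4.90 per unit

$4.90 per unit


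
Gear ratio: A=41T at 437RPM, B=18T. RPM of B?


Gear ratio = 41:18 = 41:18
RPM_B = RPM_A × (teeth_A / teeth_B)
= 437 × (41/18)
= 995.4 RPM

995.4 RPM


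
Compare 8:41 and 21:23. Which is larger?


8/41 = 0.1951
21/23 = 0.9130
0.1951 < 0.9130, so 8:41 is less
= 21:23

21:23
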